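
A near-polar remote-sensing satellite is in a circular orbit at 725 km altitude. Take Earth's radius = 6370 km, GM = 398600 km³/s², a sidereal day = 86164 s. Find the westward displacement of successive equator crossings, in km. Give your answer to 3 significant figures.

Semi-major axis a = 6370 + 725 = 7095 km. Period T = 2π√(a³/μ) = 2π√(7095³/398600) = 5947.6 s = 99.13 min.
During one orbit Earth rotates (5947.6 / 86164) × 360° = 24.85°.
At the equator that is 24.85° × (2π·6370/360) km/° = 24.85 × 111.2 = 2763 km.

2760 km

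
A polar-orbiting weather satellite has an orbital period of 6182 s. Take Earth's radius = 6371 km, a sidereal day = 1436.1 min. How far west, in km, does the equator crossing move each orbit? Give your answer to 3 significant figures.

2870 km

During one orbit Earth rotates (6182.0 / 86166) × 360° = 25.83°.
At the equator that is 25.83° × (2π·6371/360) km/° = 25.83 × 111.2 = 2872 km.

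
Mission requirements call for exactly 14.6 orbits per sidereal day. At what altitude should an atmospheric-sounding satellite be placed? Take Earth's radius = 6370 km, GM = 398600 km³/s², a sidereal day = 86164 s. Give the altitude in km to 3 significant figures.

Required period T = 86164 / 14.6 = 5901.6 s.
From T = 2π√(a³/μ): a = (μ T²/4π²)^(1/3) = (398600 × 5901.6² / 4π²)^(1/3) = 7058 km.
Altitude h = a − R = 7058 − 6370 = 688 km.

688 km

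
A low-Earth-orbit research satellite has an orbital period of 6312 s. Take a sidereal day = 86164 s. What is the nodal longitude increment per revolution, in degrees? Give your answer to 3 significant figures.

During one orbit Earth rotates (6312.0 / 86164) × 360° = 26.37°.

26.4°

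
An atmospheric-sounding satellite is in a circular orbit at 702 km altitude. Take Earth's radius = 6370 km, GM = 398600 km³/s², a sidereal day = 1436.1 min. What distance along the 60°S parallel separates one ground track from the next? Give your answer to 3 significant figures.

1370 km

Semi-major axis a = 6370 + 702 = 7072 km. Period T = 2π√(a³/μ) = 2π√(7072³/398600) = 5918.7 s = 98.64 min.
Node shift per orbit = (5918.7/86166) × 360° = 24.73°.
Equatorial spacing = 24.73 × 111.2 km/° = 2749 km.
At 60° latitude, spacing = 2749 × cos(60°) = 1375 km.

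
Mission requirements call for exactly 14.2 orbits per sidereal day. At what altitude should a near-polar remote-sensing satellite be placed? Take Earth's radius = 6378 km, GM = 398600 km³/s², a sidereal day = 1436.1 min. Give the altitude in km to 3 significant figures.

812 km

Required period T = 86166 / 14.2 = 6068.0 s.
From T = 2π√(a³/μ): a = (μ T²/4π²)^(1/3) = (398600 × 6068.0² / 4π²)^(1/3) = 7190 km.
Altitude h = a − R = 7190 − 6378 = 812 km.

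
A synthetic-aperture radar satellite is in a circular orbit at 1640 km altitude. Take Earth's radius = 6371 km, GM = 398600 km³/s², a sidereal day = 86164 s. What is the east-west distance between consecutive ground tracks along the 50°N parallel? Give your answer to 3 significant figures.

Semi-major axis a = 6371 + 1640 = 8011 km. Period T = 2π√(a³/μ) = 2π√(8011³/398600) = 7135.8 s = 118.93 min.
Node shift per orbit = (7135.8/86164) × 360° = 29.81°.
Equatorial spacing = 29.81 × 111.2 km/° = 3315 km.
At 50° latitude, spacing = 3315 × cos(50°) = 2131 km.

2130 km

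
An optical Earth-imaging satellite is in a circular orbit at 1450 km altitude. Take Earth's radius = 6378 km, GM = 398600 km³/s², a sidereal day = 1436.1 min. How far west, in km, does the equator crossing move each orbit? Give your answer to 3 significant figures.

3210 km

Semi-major axis a = 6378 + 1450 = 7828 km. Period T = 2π√(a³/μ) = 2π√(7828³/398600) = 6892.7 s = 114.88 min.
During one orbit Earth rotates (6892.7 / 86166) × 360° = 28.80°.
At the equator that is 28.80° × (2π·6378/360) km/° = 28.80 × 111.3 = 3206 km.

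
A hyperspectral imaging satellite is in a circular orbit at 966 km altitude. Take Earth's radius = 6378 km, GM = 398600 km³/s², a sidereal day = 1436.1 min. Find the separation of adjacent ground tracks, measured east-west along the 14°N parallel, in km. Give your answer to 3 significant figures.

2830 km

Semi-major axis a = 6378 + 966 = 7344 km. Period T = 2π√(a³/μ) = 2π√(7344³/398600) = 6263.4 s = 104.39 min.
Node shift per orbit = (6263.4/86166) × 360° = 26.17°.
Equatorial spacing = 26.17 × 111.3 km/° = 2913 km.
At 14° latitude, spacing = 2913 × cos(14°) = 2826 km.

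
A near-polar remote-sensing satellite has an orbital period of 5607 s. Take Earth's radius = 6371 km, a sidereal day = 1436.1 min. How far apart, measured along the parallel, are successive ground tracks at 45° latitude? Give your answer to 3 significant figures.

1840 km

Node shift per orbit = (5607.0/86166) × 360° = 23.43°.
Equatorial spacing = 23.43 × 111.2 km/° = 2605 km.
At 45° latitude, spacing = 2605 × cos(45°) = 1842 km.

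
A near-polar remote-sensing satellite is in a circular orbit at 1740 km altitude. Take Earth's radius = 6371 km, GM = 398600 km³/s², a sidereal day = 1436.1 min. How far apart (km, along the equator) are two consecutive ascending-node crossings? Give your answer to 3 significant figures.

3380 km

Semi-major axis a = 6371 + 1740 = 8111 km. Period T = 2π√(a³/μ) = 2π√(8111³/398600) = 7269.8 s = 121.16 min.
During one orbit Earth rotates (7269.8 / 86166) × 360° = 30.37°.
At the equator that is 30.37° × (2π·6371/360) km/° = 30.37 × 111.2 = 3377 km.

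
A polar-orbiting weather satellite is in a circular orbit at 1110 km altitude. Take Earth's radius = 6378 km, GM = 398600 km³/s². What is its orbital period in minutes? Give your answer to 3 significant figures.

Semi-major axis a = 6378 + 1110 = 7488 km. Period T = 2π√(a³/μ) = 2π√(7488³/398600) = 6448.5 s = 107.48 min.

107 min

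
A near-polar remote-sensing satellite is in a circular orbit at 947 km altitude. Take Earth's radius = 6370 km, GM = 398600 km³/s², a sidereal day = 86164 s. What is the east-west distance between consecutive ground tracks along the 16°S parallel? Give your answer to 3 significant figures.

Semi-major axis a = 6370 + 947 = 7317 km. Period T = 2π√(a³/μ) = 2π√(7317³/398600) = 6228.9 s = 103.81 min.
Node shift per orbit = (6228.9/86164) × 360° = 26.02°.
Equatorial spacing = 26.02 × 111.2 km/° = 2893 km.
At 16° latitude, spacing = 2893 × cos(16°) = 2781 km.

2780 km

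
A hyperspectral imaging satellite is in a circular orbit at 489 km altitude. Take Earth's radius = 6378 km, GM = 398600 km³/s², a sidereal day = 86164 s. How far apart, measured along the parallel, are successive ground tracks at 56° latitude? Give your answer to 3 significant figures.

1470 km

Semi-major axis a = 6378 + 489 = 6867 km. Period T = 2π√(a³/μ) = 2π√(6867³/398600) = 5663.2 s = 94.39 min.
Node shift per orbit = (5663.2/86164) × 360° = 23.66°.
Equatorial spacing = 23.66 × 111.3 km/° = 2634 km.
At 56° latitude, spacing = 2634 × cos(56°) = 1473 km.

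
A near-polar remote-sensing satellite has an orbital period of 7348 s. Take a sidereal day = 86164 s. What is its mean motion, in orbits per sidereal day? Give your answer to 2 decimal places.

11.73

Orbits per sidereal day = 86164 / 7348.0 = 11.726.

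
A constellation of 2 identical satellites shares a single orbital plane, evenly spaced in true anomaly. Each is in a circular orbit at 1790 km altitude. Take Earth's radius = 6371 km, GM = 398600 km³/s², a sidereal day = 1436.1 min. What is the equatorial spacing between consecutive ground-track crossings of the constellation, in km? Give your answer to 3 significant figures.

1700 km

Semi-major axis a = 6371 + 1790 = 8161 km. Period T = 2π√(a³/μ) = 2π√(8161³/398600) = 7337.1 s = 122.29 min.
Single-satellite node shift = (7337.1/86166) × 360° = 30.65°.
With 2 satellites evenly phased, successive equator crossings are 30.65/2 = 15.327° apart.
That is 15.327 × 111.2 = 1704 km at the equator.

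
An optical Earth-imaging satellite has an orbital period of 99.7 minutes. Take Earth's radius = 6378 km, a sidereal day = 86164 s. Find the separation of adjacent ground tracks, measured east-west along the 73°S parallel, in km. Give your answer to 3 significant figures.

813 km

T = 99.7 min = 5982.0 s.
Node shift per orbit = (5982.0/86164) × 360° = 24.99°.
Equatorial spacing = 24.99 × 111.3 km/° = 2782 km.
At 73° latitude, spacing = 2782 × cos(73°) = 813 km.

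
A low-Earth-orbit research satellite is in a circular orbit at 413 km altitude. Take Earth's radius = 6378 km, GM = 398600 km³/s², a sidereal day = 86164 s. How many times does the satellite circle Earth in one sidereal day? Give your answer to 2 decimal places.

Semi-major axis a = 6378 + 413 = 6791 km. Period T = 2π√(a³/μ) = 2π√(6791³/398600) = 5569.4 s = 92.82 min.
Orbits per sidereal day = 86164 / 5569.4 = 15.471.

15.47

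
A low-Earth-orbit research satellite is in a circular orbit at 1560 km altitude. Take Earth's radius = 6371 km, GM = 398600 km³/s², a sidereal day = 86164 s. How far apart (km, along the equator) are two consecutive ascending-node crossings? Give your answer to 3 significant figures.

Semi-major axis a = 6371 + 1560 = 7931 km. Period T = 2π√(a³/μ) = 2π√(7931³/398600) = 7029.2 s = 117.15 min.
During one orbit Earth rotates (7029.2 / 86164) × 360° = 29.37°.
At the equator that is 29.37° × (2π·6371/360) km/° = 29.37 × 111.2 = 3266 km.

3270 km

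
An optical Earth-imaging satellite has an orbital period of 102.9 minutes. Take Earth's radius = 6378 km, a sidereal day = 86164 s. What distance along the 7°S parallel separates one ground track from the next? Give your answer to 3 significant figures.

T = 102.9 min = 6174.0 s.
Node shift per orbit = (6174.0/86164) × 360° = 25.80°.
Equatorial spacing = 25.80 × 111.3 km/° = 2871 km.
At 7° latitude, spacing = 2871 × cos(7°) = 2850 km.

2850 km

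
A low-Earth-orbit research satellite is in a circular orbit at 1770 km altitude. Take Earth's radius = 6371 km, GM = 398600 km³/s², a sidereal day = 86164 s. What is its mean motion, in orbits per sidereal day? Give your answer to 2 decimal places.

11.79

Semi-major axis a = 6371 + 1770 = 8141 km. Period T = 2π√(a³/μ) = 2π√(8141³/398600) = 7310.2 s = 121.84 min.
Orbits per sidereal day = 86164 / 7310.2 = 11.787.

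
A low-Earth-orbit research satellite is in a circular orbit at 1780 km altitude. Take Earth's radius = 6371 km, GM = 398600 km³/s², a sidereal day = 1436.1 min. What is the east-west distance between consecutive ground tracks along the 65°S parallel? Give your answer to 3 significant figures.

1440 km

Semi-major axis a = 6371 + 1780 = 8151 km. Period T = 2π√(a³/μ) = 2π√(8151³/398600) = 7323.6 s = 122.06 min.
Node shift per orbit = (7323.6/86166) × 360° = 30.60°.
Equatorial spacing = 30.60 × 111.2 km/° = 3402 km.
At 65° latitude, spacing = 3402 × cos(65°) = 1438 km.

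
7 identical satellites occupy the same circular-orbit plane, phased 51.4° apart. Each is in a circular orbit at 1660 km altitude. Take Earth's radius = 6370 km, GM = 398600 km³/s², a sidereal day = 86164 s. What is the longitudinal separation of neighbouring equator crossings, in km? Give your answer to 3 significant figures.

Semi-major axis a = 6370 + 1660 = 8030 km. Period T = 2π√(a³/μ) = 2π√(8030³/398600) = 7161.2 s = 119.35 min.
Single-satellite node shift = (7161.2/86164) × 360° = 29.92°.
With 7 satellites evenly phased, successive equator crossings are 29.92/7 = 4.274° apart.
That is 4.274 × 111.2 = 475 km at the equator.

475 km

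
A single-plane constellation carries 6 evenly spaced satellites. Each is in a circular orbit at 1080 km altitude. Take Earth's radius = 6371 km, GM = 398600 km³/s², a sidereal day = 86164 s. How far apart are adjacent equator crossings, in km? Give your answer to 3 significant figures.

Semi-major axis a = 6371 + 1080 = 7451 km. Period T = 2π√(a³/μ) = 2π√(7451³/398600) = 6400.8 s = 106.68 min.
Single-satellite node shift = (6400.8/86164) × 360° = 26.74°.
With 6 satellites evenly phased, successive equator crossings are 26.74/6 = 4.457° apart.
That is 4.457 × 111.2 = 496 km at the equator.

496 km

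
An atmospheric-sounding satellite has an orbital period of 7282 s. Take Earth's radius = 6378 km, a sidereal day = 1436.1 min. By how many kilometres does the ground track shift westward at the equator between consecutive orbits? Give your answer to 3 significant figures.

During one orbit Earth rotates (7282.0 / 86166) × 360° = 30.42°.
At the equator that is 30.42° × (2π·6378/360) km/° = 30.42 × 111.3 = 3387 km.

3390 km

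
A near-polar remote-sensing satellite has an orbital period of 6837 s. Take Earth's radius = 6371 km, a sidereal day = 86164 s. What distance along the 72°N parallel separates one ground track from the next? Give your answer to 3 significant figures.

982 km

Node shift per orbit = (6837.0/86164) × 360° = 28.57°.
Equatorial spacing = 28.57 × 111.2 km/° = 3176 km.
At 72° latitude, spacing = 3176 × cos(72°) = 982 km.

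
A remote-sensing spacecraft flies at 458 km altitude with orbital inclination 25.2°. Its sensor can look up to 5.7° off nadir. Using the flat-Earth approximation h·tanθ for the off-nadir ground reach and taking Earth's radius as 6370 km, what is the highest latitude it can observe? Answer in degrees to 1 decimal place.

25.6°

For a prograde orbit the ground track reaches latitude ±i = ±25.2°.
Sensor half-swath on the ground ≈ 458·tan(5.7°) = 46 km = 0.41° of latitude.
Maximum observable latitude ≈ 25.2 + 0.41 = 25.6°.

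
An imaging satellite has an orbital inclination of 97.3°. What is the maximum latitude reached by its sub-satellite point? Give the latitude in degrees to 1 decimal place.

82.7°

Retrograde orbit: the ground track reaches ±(180° − i) = ±(180 − 97.3) = ±82.7°.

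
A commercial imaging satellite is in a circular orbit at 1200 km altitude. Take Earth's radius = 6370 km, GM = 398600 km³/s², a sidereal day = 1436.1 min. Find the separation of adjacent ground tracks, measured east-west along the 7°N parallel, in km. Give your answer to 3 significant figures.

Semi-major axis a = 6370 + 1200 = 7570 km. Period T = 2π√(a³/μ) = 2π√(7570³/398600) = 6554.7 s = 109.25 min.
Node shift per orbit = (6554.7/86166) × 360° = 27.39°.
Equatorial spacing = 27.39 × 111.2 km/° = 3045 km.
At 7° latitude, spacing = 3045 × cos(7°) = 3022 km.

3020 km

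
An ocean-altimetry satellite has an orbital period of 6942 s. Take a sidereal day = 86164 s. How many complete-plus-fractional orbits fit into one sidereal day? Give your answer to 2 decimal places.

12.41

Orbits per sidereal day = 86164 / 6942.0 = 12.412.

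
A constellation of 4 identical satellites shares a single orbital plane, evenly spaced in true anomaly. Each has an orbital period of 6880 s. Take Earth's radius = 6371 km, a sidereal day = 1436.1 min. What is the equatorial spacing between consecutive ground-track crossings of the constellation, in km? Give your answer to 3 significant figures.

Single-satellite node shift = (6880.0/86166) × 360° = 28.74°.
With 4 satellites evenly phased, successive equator crossings are 28.74/4 = 7.186° apart.
That is 7.186 × 111.2 = 799 km at the equator.

799 km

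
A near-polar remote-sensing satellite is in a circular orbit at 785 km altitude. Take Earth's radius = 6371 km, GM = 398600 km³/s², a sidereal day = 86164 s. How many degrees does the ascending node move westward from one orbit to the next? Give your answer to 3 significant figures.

Semi-major axis a = 6371 + 785 = 7156 km. Period T = 2π√(a³/μ) = 2π√(7156³/398600) = 6024.4 s = 100.41 min.
During one orbit Earth rotates (6024.4 / 86164) × 360° = 25.17°.

25.2°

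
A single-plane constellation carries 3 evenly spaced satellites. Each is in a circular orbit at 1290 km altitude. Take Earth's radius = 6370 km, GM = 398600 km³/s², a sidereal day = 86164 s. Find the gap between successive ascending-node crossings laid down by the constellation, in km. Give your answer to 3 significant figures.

1030 km

Semi-major axis a = 6370 + 1290 = 7660 km. Period T = 2π√(a³/μ) = 2π√(7660³/398600) = 6672.0 s = 111.20 min.
Single-satellite node shift = (6672.0/86164) × 360° = 27.88°.
With 3 satellites evenly phased, successive equator crossings are 27.88/3 = 9.292° apart.
That is 9.292 × 111.2 = 1033 km at the equator.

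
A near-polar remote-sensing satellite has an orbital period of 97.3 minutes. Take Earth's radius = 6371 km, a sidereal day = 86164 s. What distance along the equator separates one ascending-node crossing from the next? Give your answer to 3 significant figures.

T = 97.3 min = 5838.0 s.
During one orbit Earth rotates (5838.0 / 86164) × 360° = 24.39°.
At the equator that is 24.39° × (2π·6371/360) km/° = 24.39 × 111.2 = 2712 km.

2710 km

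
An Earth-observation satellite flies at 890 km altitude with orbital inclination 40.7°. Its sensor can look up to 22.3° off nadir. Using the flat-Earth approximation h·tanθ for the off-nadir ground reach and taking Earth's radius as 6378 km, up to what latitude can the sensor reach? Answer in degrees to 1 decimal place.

44.0°

For a prograde orbit the ground track reaches latitude ±i = ±40.7°.
Sensor half-swath on the ground ≈ 890·tan(22.3°) = 365 km = 3.28° of latitude.
Maximum observable latitude ≈ 40.7 + 3.28 = 44.0°.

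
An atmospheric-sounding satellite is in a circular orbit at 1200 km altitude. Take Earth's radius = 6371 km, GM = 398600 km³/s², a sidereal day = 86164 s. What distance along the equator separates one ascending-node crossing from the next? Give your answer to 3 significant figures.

3050 km

Semi-major axis a = 6371 + 1200 = 7571 km. Period T = 2π√(a³/μ) = 2π√(7571³/398600) = 6556.0 s = 109.27 min.
During one orbit Earth rotates (6556.0 / 86164) × 360° = 27.39°.
At the equator that is 27.39° × (2π·6371/360) km/° = 27.39 × 111.2 = 3046 km.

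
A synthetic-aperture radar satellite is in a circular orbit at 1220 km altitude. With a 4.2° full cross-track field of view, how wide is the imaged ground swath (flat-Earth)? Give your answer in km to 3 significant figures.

Half-angle = 4.2°/2 = 2.1°.
Swath width ≈ 2h·tan(θ/2) = 2 × 1220 × tan(2.1°) = 89.5 km.

89.5 km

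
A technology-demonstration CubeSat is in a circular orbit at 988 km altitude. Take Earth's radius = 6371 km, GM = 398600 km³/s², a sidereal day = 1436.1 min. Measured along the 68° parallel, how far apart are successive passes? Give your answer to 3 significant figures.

1090 km

Semi-major axis a = 6371 + 988 = 7359 km. Period T = 2π√(a³/μ) = 2π√(7359³/398600) = 6282.6 s = 104.71 min.
Node shift per orbit = (6282.6/86166) × 360° = 26.25°.
Equatorial spacing = 26.25 × 111.2 km/° = 2919 km.
At 68° latitude, spacing = 2919 × cos(68°) = 1093 km.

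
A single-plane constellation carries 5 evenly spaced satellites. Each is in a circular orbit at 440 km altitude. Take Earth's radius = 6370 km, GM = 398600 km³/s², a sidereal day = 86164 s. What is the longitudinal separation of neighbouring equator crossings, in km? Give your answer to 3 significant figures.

520 km

Semi-major axis a = 6370 + 440 = 6810 km. Period T = 2π√(a³/μ) = 2π√(6810³/398600) = 5592.8 s = 93.21 min.
Single-satellite node shift = (5592.8/86164) × 360° = 23.37°.
With 5 satellites evenly phased, successive equator crossings are 23.37/5 = 4.673° apart.
That is 4.673 × 111.2 = 520 km at the equator.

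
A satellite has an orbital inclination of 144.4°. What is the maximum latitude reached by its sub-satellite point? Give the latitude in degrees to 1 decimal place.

Retrograde orbit: the ground track reaches ±(180° − i) = ±(180 − 144.4) = ±35.6°.

35.6°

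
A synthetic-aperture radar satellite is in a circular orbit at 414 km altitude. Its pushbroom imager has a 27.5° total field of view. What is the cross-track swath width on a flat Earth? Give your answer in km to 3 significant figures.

203 km

Half-angle = 27.5°/2 = 13.75°.
Swath width ≈ 2h·tan(θ/2) = 2 × 414 × tan(13.75°) = 202.6 km.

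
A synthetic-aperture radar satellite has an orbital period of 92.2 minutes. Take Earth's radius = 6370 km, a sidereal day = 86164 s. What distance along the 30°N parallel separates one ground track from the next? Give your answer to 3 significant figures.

2230 km

T = 92.2 min = 5532.0 s.
Node shift per orbit = (5532.0/86164) × 360° = 23.11°.
Equatorial spacing = 23.11 × 111.2 km/° = 2570 km.
At 30° latitude, spacing = 2570 × cos(30°) = 2225 km.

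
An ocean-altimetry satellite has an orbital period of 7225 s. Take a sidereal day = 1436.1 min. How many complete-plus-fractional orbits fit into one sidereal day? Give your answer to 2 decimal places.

Orbits per sidereal day = 86166 / 7225.0 = 11.926.

11.93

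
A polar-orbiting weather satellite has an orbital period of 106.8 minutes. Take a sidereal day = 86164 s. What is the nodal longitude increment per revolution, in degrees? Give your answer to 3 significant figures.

26.8°

T = 106.8 min = 6408.0 s.
During one orbit Earth rotates (6408.0 / 86164) × 360° = 26.77°.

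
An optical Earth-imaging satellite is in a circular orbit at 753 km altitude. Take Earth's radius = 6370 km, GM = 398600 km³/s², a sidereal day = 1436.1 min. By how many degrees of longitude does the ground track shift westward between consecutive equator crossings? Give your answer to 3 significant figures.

Semi-major axis a = 6370 + 753 = 7123 km. Period T = 2π√(a³/μ) = 2π√(7123³/398600) = 5982.8 s = 99.71 min.
During one orbit Earth rotates (5982.8 / 86166) × 360° = 25.00°.

25.0°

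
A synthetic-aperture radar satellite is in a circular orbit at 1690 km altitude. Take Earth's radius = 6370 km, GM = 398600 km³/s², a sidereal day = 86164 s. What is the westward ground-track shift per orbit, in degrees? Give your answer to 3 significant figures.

30.1°

Semi-major axis a = 6370 + 1690 = 8060 km. Period T = 2π√(a³/μ) = 2π√(8060³/398600) = 7201.3 s = 120.02 min.
During one orbit Earth rotates (7201.3 / 86164) × 360° = 30.09°.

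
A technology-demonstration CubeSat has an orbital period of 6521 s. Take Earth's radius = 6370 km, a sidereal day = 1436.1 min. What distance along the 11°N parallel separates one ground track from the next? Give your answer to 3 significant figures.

Node shift per orbit = (6521.0/86166) × 360° = 27.24°.
Equatorial spacing = 27.24 × 111.2 km/° = 3029 km.
At 11° latitude, spacing = 3029 × cos(11°) = 2973 km.

2970 km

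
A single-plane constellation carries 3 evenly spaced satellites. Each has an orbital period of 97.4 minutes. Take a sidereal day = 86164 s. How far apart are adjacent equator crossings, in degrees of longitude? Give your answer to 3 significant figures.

T = 97.4 min = 5844.0 s.
Single-satellite node shift = (5844.0/86164) × 360° = 24.42°.
With 3 satellites evenly phased, successive equator crossings are 24.42/3 = 8.139° apart.

8.14°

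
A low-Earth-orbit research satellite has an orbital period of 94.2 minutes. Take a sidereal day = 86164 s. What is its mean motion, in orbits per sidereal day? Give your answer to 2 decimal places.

15.24

T = 94.2 min = 5652.0 s.
Orbits per sidereal day = 86164 / 5652.0 = 15.245.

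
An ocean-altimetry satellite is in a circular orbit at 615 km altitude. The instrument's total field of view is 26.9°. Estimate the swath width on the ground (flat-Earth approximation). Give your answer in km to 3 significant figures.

Half-angle = 26.9°/2 = 13.45°.
Swath width ≈ 2h·tan(θ/2) = 2 × 615 × tan(13.45°) = 294.2 km.

294 km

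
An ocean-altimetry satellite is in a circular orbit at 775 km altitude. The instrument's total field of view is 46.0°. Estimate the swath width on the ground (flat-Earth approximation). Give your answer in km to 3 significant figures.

Half-angle = 46.0°/2 = 23°.
Swath width ≈ 2h·tan(θ/2) = 2 × 775 × tan(23°) = 657.9 km.

658 km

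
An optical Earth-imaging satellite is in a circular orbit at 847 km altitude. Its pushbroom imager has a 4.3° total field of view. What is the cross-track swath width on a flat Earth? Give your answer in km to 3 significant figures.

Half-angle = 4.3°/2 = 2.15°.
Swath width ≈ 2h·tan(θ/2) = 2 × 847 × tan(2.15°) = 63.6 km.

63.6 km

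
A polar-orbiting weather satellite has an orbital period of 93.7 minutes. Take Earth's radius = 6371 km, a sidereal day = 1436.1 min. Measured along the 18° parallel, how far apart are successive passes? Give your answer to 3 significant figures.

T = 93.7 min = 5622.0 s.
Node shift per orbit = (5622.0/86166) × 360° = 23.49°.
Equatorial spacing = 23.49 × 111.2 km/° = 2612 km.
At 18° latitude, spacing = 2612 × cos(18°) = 2484 km.

2480 km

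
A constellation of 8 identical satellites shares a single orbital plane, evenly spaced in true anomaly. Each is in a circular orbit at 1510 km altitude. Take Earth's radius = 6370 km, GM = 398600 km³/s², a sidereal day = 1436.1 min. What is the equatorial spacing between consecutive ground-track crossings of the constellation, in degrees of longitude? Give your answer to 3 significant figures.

Semi-major axis a = 6370 + 1510 = 7880 km. Period T = 2π√(a³/μ) = 2π√(7880³/398600) = 6961.5 s = 116.02 min.
Single-satellite node shift = (6961.5/86166) × 360° = 29.08°.
With 8 satellites evenly phased, successive equator crossings are 29.08/8 = 3.636° apart.

3.64°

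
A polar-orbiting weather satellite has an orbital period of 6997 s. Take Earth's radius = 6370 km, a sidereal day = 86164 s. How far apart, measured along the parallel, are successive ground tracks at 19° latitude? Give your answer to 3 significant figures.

3070 km

Node shift per orbit = (6997.0/86164) × 360° = 29.23°.
Equatorial spacing = 29.23 × 111.2 km/° = 3250 km.
At 19° latitude, spacing = 3250 × cos(19°) = 3073 km.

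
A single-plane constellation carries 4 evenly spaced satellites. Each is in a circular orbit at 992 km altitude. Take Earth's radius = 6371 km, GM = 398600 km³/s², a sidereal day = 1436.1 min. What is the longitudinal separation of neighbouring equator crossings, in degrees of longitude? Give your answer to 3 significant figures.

6.57°

Semi-major axis a = 6371 + 992 = 7363 km. Period T = 2π√(a³/μ) = 2π√(7363³/398600) = 6287.7 s = 104.80 min.
Single-satellite node shift = (6287.7/86166) × 360° = 26.27°.
With 4 satellites evenly phased, successive equator crossings are 26.27/4 = 6.567° apart.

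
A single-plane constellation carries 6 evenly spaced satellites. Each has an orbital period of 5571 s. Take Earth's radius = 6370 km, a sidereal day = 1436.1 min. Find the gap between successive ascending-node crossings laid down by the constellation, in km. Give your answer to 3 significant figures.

431 km

Single-satellite node shift = (5571.0/86166) × 360° = 23.28°.
With 6 satellites evenly phased, successive equator crossings are 23.28/6 = 3.879° apart.
That is 3.879 × 111.2 = 431 km at the equator.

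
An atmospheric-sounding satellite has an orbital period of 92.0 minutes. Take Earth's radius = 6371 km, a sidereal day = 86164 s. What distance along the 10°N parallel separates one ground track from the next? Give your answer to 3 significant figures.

2530 km

T = 92.0 min = 5520.0 s.
Node shift per orbit = (5520.0/86164) × 360° = 23.06°.
Equatorial spacing = 23.06 × 111.2 km/° = 2564 km.
At 10° latitude, spacing = 2564 × cos(10°) = 2526 km.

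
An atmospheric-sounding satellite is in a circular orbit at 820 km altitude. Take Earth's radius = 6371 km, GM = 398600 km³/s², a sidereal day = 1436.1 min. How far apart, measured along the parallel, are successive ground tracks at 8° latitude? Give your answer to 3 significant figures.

Semi-major axis a = 6371 + 820 = 7191 km. Period T = 2π√(a³/μ) = 2π√(7191³/398600) = 6068.7 s = 101.14 min.
Node shift per orbit = (6068.7/86166) × 360° = 25.35°.
Equatorial spacing = 25.35 × 111.2 km/° = 2819 km.
At 8° latitude, spacing = 2819 × cos(8°) = 2792 km.

2790 km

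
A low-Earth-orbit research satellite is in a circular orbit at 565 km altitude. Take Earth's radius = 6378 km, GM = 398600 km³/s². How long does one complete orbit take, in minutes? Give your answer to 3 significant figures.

96.0 min

Semi-major axis a = 6378 + 565 = 6943 km. Period T = 2π√(a³/μ) = 2π√(6943³/398600) = 5757.5 s = 95.96 min.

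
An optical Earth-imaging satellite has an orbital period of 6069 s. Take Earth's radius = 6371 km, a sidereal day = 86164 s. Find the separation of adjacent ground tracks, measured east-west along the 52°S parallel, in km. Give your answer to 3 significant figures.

1740 km

Node shift per orbit = (6069.0/86164) × 360° = 25.36°.
Equatorial spacing = 25.36 × 111.2 km/° = 2820 km.
At 52° latitude, spacing = 2820 × cos(52°) = 1736 km.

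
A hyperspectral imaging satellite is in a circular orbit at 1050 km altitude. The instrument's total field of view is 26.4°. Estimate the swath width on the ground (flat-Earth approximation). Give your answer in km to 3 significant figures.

Half-angle = 26.4°/2 = 13.2°.
Swath width ≈ 2h·tan(θ/2) = 2 × 1050 × tan(13.2°) = 492.6 km.

493 km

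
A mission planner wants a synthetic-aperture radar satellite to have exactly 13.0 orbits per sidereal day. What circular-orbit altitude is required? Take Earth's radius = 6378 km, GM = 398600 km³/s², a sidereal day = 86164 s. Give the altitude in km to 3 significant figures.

1250 km

Required period T = 86164 / 13.0 = 6628.0 s.
From T = 2π√(a³/μ): a = (μ T²/4π²)^(1/3) = (398600 × 6628.0² / 4π²)^(1/3) = 7626 km.
Altitude h = a − R = 7626 − 6378 = 1248 km.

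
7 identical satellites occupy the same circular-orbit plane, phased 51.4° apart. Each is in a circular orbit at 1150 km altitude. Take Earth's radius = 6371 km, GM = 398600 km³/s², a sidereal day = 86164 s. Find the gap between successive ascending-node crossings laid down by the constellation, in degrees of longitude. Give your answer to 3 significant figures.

3.87°

Semi-major axis a = 6371 + 1150 = 7521 km. Period T = 2π√(a³/μ) = 2π√(7521³/398600) = 6491.2 s = 108.19 min.
Single-satellite node shift = (6491.2/86164) × 360° = 27.12°.
With 7 satellites evenly phased, successive equator crossings are 27.12/7 = 3.874° apart.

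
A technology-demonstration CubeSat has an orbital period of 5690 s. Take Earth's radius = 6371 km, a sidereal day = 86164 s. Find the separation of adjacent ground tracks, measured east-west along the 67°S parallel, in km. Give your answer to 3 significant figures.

1030 km

Node shift per orbit = (5690.0/86164) × 360° = 23.77°.
Equatorial spacing = 23.77 × 111.2 km/° = 2643 km.
At 67° latitude, spacing = 2643 × cos(67°) = 1033 km.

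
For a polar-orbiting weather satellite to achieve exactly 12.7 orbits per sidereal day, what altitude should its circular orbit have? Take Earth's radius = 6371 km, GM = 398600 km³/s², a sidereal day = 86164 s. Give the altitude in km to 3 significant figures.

1370 km

Required period T = 86164 / 12.7 = 6784.6 s.
From T = 2π√(a³/μ): a = (μ T²/4π²)^(1/3) = (398600 × 6784.6² / 4π²)^(1/3) = 7746 km.
Altitude h = a − R = 7746 − 6371 = 1375 km.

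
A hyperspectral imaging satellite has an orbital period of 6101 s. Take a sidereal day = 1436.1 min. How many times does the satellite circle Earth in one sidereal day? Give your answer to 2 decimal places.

Orbits per sidereal day = 86166 / 6101.0 = 14.123.

14.12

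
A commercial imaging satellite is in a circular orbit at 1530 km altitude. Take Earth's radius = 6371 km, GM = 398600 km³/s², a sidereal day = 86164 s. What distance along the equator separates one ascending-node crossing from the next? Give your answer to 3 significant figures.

Semi-major axis a = 6371 + 1530 = 7901 km. Period T = 2π√(a³/μ) = 2π√(7901³/398600) = 6989.3 s = 116.49 min.
During one orbit Earth rotates (6989.3 / 86164) × 360° = 29.20°.
At the equator that is 29.20° × (2π·6371/360) km/° = 29.20 × 111.2 = 3247 km.

3250 km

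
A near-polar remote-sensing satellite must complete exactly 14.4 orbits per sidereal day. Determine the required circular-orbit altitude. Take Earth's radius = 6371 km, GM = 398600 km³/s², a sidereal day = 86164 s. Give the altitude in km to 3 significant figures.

753 km

Required period T = 86164 / 14.4 = 5983.6 s.
From T = 2π√(a³/μ): a = (μ T²/4π²)^(1/3) = (398600 × 5983.6² / 4π²)^(1/3) = 7124 km.
Altitude h = a − R = 7124 − 6371 = 753 km.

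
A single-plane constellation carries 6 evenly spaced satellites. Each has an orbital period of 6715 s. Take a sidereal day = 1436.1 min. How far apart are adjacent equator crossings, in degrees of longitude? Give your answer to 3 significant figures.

4.68°

Single-satellite node shift = (6715.0/86166) × 360° = 28.06°.
With 6 satellites evenly phased, successive equator crossings are 28.06/6 = 4.676° apart.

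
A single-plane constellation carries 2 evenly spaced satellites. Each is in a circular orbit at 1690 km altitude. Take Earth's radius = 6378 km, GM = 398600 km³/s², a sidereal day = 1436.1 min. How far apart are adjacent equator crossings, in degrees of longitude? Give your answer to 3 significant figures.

15.1°

Semi-major axis a = 6378 + 1690 = 8068 km. Period T = 2π√(a³/μ) = 2π√(8068³/398600) = 7212.1 s = 120.20 min.
Single-satellite node shift = (7212.1/86166) × 360° = 30.13°.
With 2 satellites evenly phased, successive equator crossings are 30.13/2 = 15.066° apart.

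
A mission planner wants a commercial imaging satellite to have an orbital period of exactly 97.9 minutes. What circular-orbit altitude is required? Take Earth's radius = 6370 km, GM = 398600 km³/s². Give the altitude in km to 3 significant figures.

666 km

T = 97.9 min = 5874.0 s.
From T = 2π√(a³/μ): a = (μ T²/4π²)^(1/3) = (398600 × 5874.0² / 4π²)^(1/3) = 7036 km.
Altitude h = a − R = 7036 − 6370 = 666 km.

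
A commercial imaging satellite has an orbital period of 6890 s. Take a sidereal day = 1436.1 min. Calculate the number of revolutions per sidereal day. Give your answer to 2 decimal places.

12.51

Orbits per sidereal day = 86166 / 6890.0 = 12.506.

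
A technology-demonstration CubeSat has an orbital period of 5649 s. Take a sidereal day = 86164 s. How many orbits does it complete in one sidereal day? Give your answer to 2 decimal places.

15.25

Orbits per sidereal day = 86164 / 5649.0 = 15.253.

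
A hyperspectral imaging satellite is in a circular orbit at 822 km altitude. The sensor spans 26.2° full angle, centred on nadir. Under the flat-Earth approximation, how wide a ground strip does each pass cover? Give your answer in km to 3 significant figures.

383 km

Half-angle = 26.2°/2 = 13.1°.
Swath width ≈ 2h·tan(θ/2) = 2 × 822 × tan(13.1°) = 382.6 km.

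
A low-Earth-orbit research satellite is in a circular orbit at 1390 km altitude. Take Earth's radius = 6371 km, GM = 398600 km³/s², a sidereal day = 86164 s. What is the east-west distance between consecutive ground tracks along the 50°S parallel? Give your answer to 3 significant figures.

2030 km

Semi-major axis a = 6371 + 1390 = 7761 km. Period T = 2π√(a³/μ) = 2π√(7761³/398600) = 6804.4 s = 113.41 min.
Node shift per orbit = (6804.4/86164) × 360° = 28.43°.
Equatorial spacing = 28.43 × 111.2 km/° = 3161 km.
At 50° latitude, spacing = 3161 × cos(50°) = 2032 km.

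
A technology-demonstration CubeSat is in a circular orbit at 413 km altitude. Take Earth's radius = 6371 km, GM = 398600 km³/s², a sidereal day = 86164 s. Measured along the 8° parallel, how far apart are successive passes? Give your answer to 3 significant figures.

2560 km

Semi-major axis a = 6371 + 413 = 6784 km. Period T = 2π√(a³/μ) = 2π√(6784³/398600) = 5560.8 s = 92.68 min.
Node shift per orbit = (5560.8/86164) × 360° = 23.23°.
Equatorial spacing = 23.23 × 111.2 km/° = 2583 km.
At 8° latitude, spacing = 2583 × cos(8°) = 2558 km.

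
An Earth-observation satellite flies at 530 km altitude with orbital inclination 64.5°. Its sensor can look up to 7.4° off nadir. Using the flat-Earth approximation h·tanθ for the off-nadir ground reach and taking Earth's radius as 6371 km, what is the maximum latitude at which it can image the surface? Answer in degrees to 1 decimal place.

For a prograde orbit the ground track reaches latitude ±i = ±64.5°.
Sensor half-swath on the ground ≈ 530·tan(7.4°) = 69 km = 0.62° of latitude.
Maximum observable latitude ≈ 64.5 + 0.62 = 65.1°.

65.1°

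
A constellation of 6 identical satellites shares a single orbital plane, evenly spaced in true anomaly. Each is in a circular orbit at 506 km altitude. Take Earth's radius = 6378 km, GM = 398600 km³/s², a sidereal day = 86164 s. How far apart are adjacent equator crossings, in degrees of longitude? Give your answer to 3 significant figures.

3.96°

Semi-major axis a = 6378 + 506 = 6884 km. Period T = 2π√(a³/μ) = 2π√(6884³/398600) = 5684.2 s = 94.74 min.
Single-satellite node shift = (5684.2/86164) × 360° = 23.75°.
With 6 satellites evenly phased, successive equator crossings are 23.75/6 = 3.958° apart.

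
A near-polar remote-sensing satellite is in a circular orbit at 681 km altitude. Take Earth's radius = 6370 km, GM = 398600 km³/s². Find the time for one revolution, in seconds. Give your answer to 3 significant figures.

Semi-major axis a = 6370 + 681 = 7051 km. Period T = 2π√(a³/μ) = 2π√(7051³/398600) = 5892.3 s = 98.21 min.

5890 seconds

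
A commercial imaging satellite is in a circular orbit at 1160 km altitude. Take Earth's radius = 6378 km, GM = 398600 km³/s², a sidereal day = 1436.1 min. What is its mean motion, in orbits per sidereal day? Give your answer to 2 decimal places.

Semi-major axis a = 6378 + 1160 = 7538 km. Period T = 2π√(a³/μ) = 2π√(7538³/398600) = 6513.2 s = 108.55 min.
Orbits per sidereal day = 86166 / 6513.2 = 13.229.

13.23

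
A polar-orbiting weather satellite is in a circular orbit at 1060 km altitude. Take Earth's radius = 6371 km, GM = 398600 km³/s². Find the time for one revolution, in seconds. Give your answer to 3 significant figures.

Semi-major axis a = 6371 + 1060 = 7431 km. Period T = 2π√(a³/μ) = 2π√(7431³/398600) = 6375.0 s = 106.25 min.

6380 seconds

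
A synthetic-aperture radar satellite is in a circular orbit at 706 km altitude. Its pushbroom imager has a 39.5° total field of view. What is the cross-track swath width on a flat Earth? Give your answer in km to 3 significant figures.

Half-angle = 39.5°/2 = 19.75°.
Swath width ≈ 2h·tan(θ/2) = 2 × 706 × tan(19.75°) = 507.0 km.

507 km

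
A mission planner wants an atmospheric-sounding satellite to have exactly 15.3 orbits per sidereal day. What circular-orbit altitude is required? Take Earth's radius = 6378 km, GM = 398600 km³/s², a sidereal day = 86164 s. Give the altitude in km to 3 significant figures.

Required period T = 86164 / 15.3 = 5631.6 s.
From T = 2π√(a³/μ): a = (μ T²/4π²)^(1/3) = (398600 × 5631.6² / 4π²)^(1/3) = 6841 km.
Altitude h = a − R = 6841 − 6378 = 463 km.

463 km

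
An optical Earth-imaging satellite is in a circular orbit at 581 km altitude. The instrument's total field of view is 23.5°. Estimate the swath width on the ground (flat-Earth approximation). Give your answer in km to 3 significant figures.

242 km

Half-angle = 23.5°/2 = 11.75°.
Swath width ≈ 2h·tan(θ/2) = 2 × 581 × tan(11.75°) = 241.7 km.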